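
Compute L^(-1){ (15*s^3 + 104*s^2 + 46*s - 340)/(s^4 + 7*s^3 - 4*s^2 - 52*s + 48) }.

Factor the denominator: s^4 + 7*s^3 - 4*s^2 - 52*s + 48 = (s - 2)*(s - 1)*(s + 4)*(s + 6).
Partial fraction decomposition gives [3/(s + 4)] + [5/(s - 1)] + [1/(s + 6)] + [6/(s - 2)].
Invert each term: 3/(s + 4) ↔ 3e^(-4t); 5/(s - 1) ↔ 5e^(t); 1/(s + 6) ↔ e^(-6t); 6/(s - 2) ↔ 6e^(2t).

6*exp(2*t) + 5*exp(t) + 3*exp(-4*t) + exp(-6*t)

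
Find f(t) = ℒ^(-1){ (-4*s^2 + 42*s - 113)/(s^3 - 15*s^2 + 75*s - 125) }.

f(t) = -3*t^2*exp(5*t)/2 + 2*t*exp(5*t) - 4*exp(5*t)

Factor the denominator: s^3 - 15*s^2 + 75*s - 125 = (s - 5)^3.
Partial fraction decomposition gives [-4/(s - 5)] + [2/(s - 5)^2] + [-3/(s - 5)^3].
Invert each term: -4/(s - 5) ↔ -4e^(5t); 2/(s - 5)^2 ↔ 2t·e^(5t); -3/(s - 5)^3 ↔ (-3/2)t^2·e^(5t).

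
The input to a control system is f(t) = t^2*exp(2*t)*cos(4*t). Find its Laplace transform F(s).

F(s) = 2*(s - 2)*(s^2 - 4*s - 44)/(s^2 - 4*s + 20)^3

L{cos(4t)} = s/(s^2 + 16).
Multiplying by e^(2t) shifts s → s - 2, so L{exp(2*t)*cos(4*t)} = (s - 2)/((s - 2)^2 + 16).
Then apply L{t^2·g(t)} = (-1)^2 d^2/ds^2[G(s)] with G(s) = (s - 2)/((s - 2)^2 + 16):
differentiating 2 times and applying the sign gives 2*(s - 2)*(s^2 - 4*s - 44)/(s^2 - 4*s + 20)^3.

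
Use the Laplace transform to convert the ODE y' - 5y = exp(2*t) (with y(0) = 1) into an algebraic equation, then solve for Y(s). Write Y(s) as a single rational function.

Take the Laplace transform of both sides.
The derivative rules (L{y'} = sY - y(0) = sY - 1) turn the left side into (s - 5)Y - (1).
The right side is L{exp(2*t)} = 1/(s - 2).
So (s - 5)Y = 1/(s - 2) + (1).
Solve for Y(s) and write it as one ratio of polynomials.

Y(s) = (s - 1)/(s^2 - 7*s + 10)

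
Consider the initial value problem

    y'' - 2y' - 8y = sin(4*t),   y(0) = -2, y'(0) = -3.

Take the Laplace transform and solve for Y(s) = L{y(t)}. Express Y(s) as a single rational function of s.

Laplace-transform each side.
Using L{y''} = s^2 Y - s·y(0) - y'(0) and L{y'} = sY - y(0), with y(0) = -2, y'(0) = -3, the left side becomes (s^2 - 2*s - 8)Y - (-2*s + 1).
The right side is L{sin(4*t)} = 4/(s^2 + 16).
So (s^2 - 2*s - 8)Y = 4/(s^2 + 16) + (-2*s + 1).
Isolate Y and clear denominators.

Y(s) = (-2*s^3 + s^2 - 32*s + 20)/(s^4 - 2*s^3 + 8*s^2 - 32*s - 128)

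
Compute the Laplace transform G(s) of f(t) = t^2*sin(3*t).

L{sin(3t)} = 3/(s^2 + 9).
Then apply L{t^2·g(t)} = (-1)^2 d^2/ds^2[H(s)] with H(s) = 3/(s^2 + 9):
differentiating 2 times and applying the sign gives 18*(s^2 - 3)/(s^2 + 9)^3.

G(s) = 18*(s^2 - 3)/(s^2 + 9)^3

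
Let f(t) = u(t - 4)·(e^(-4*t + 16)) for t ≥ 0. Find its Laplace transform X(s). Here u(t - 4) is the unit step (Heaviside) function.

By the second shifting theorem, L{u(t - c)·g(t - c)} = e^(-cs)·G(s) with c = 4 and G(s) = L{g(t)}.
L{e^(-4t)} = 1/(s + 4).

X(s) = exp(-4*s)/(s + 4)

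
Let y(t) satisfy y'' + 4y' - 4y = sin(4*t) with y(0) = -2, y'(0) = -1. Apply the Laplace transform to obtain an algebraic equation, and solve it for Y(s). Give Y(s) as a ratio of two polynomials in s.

Y(s) = (-2*s^3 - 9*s^2 - 32*s - 140)/(s^4 + 4*s^3 + 12*s^2 + 64*s - 64)

Transform both sides with L{·}.
The derivative rules (L{y''} = s^2 Y - s·y(0) - y'(0) and L{y'} = sY - y(0), with y(0) = -2, y'(0) = -1) turn the left side into (s^2 + 4*s - 4)Y - (-2*s - 9).
The right side is L{sin(4*t)} = 4/(s^2 + 16).
So (s^2 + 4*s - 4)Y = 4/(s^2 + 16) + (-2*s - 9).
Divide through and combine into a single rational function.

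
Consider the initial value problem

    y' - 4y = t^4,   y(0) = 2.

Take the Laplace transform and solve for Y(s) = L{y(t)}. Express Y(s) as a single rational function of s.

Y(s) = (2*s^5 + 24)/(s^6 - 4*s^5)

Laplace-transform each side.
With L{y'} = sY - y(0) = sY - 2: the LHS transforms to (s - 4)Y - (2).
The right side is L{t^4} = 24/s^5.
So (s - 4)Y = 24/s^5 + (2).
Divide through and combine into a single rational function.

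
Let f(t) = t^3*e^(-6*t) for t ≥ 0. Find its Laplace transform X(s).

L{t^3} = 3!/s^4 = 6/s^4.
By the first shifting theorem, multiplying by e^(-6t) replaces s with s + 6.

X(s) = 6/(s + 6)^4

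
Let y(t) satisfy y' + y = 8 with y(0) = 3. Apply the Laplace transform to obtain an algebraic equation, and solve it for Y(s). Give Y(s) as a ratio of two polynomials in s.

Y(s) = (3*s + 8)/(s^2 + s)

Apply the Laplace transform to the equation.
Using L{y'} = sY - y(0) = sY - 3, the left side becomes (s + 1)Y - (3).
The right side is L{8} = 8/s.
So (s + 1)Y = 8/s + (3).
Divide through and combine into a single rational function.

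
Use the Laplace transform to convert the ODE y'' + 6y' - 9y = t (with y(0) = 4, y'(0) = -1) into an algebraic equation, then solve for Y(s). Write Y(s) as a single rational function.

Laplace-transform each side.
The derivative rules (L{y''} = s^2 Y - s·y(0) - y'(0) and L{y'} = sY - y(0), with y(0) = 4, y'(0) = -1) turn the left side into (s^2 + 6*s - 9)Y - (4*s + 23).
The right side is L{t} = s^(-2).
So (s^2 + 6*s - 9)Y = s^(-2) + (4*s + 23).
Isolate Y and clear denominators.

Y(s) = (4*s^3 + 23*s^2 + 1)/(s^4 + 6*s^3 - 9*s^2)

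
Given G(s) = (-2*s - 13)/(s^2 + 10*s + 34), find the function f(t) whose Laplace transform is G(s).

Complete the square in the denominator: s^2 + 10*s + 34 = (s + 5)^2 + 3^2.
Split the numerator to match: -2*s - 13 = -2·(s + 5) - 1·3.
Invert each term: -2·(s + 5)/((s + 5)^2 + 9) ↔ -2e^(-5t)cos(3t); -1·3/((s + 5)^2 + 9) ↔ -e^(-5t)sin(3t).

f(t) = -exp(-5*t)*sin(3*t) - 2*exp(-5*t)*cos(3*t)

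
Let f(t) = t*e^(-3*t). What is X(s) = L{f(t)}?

X(s) = (s + 3)^(-2)

L{e^(-3t)} = 1/(s + 3).
Then apply L{t·g(t)} = -d/ds[G(s)] with G(s) = 1/(s + 3):
differentiating 1 time and applying the sign gives (s + 3)^(-2).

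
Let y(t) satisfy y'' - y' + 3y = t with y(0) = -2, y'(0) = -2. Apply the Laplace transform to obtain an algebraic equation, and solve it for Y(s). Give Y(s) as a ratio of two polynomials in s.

Y(s) = (-2*s^3 + 1)/(s^4 - s^3 + 3*s^2)

Take the Laplace transform of both sides.
Using L{y''} = s^2 Y - s·y(0) - y'(0) and L{y'} = sY - y(0), with y(0) = -2, y'(0) = -2, the left side becomes (s^2 - s + 3)Y - (-2*s).
The right side is L{t} = s^(-2).
So (s^2 - s + 3)Y = s^(-2) + (-2*s).
Isolate Y and clear denominators.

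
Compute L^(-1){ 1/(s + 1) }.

Since L{e^(-t)} = 1/(s + 1), the inverse is exp(-t).

exp(-t)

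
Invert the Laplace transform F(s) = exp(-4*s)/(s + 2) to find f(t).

The factor e^(-4s) signals a time shift by c = 4 (second shifting theorem).
L{e^(-2t)} = 1/(s + 2), so L^-1{1/(s + 2)} = exp(-2*t).
Hence the inverse is u(t - 4) times that function evaluated at t - 4.

f(t) = Heaviside(t - 4)*(exp(-2*t + 8))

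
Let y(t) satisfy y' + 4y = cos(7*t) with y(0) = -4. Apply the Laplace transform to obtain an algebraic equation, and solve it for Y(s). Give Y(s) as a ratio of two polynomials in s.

Take the Laplace transform of both sides.
With L{y'} = sY - y(0) = sY - (-4): the LHS transforms to (s + 4)Y - (-4).
The right side is L{cos(7*t)} = s/(s^2 + 49).
So (s + 4)Y = s/(s^2 + 49) + (-4).
Isolate Y and clear denominators.

Y(s) = (-4*s^2 + s - 196)/(s^3 + 4*s^2 + 49*s + 196)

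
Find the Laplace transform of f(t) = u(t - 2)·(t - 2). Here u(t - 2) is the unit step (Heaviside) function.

By the second shifting theorem, L{u(t - c)·g(t - c)} = e^(-cs)·H(s) with c = 2 and H(s) = L{g(t)}.
L{t} = 1!/s^2 = 1/s^2.

exp(-2*s)/s^2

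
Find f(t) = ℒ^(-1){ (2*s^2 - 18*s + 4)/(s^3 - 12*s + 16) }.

Factor the denominator: s^3 - 12*s + 16 = (s - 2)^2*(s + 4).
Partial fraction decomposition gives [-1/(s - 2)] + [-4/(s - 2)^2] + [3/(s + 4)].
Invert each term: -1/(s - 2) ↔ -e^(2t); -4/(s - 2)^2 ↔ -4t·e^(2t); 3/(s + 4) ↔ 3e^(-4t).

f(t) = -4*t*exp(2*t) - exp(2*t) + 3*exp(-4*t)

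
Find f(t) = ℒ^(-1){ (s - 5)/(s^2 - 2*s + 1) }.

f(t) = -4*t*exp(t) + exp(t)

Factor the denominator: s^2 - 2*s + 1 = (s - 1)^2.
Partial fraction decomposition gives [1/(s - 1)] + [-4/(s - 1)^2].
Invert each term: 1/(s - 1) ↔ e^(t); -4/(s - 1)^2 ↔ -4t·e^(t).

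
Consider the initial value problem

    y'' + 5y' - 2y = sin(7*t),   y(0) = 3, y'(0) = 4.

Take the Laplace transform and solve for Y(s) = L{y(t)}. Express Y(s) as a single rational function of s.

Y(s) = (3*s^3 + 19*s^2 + 147*s + 938)/(s^4 + 5*s^3 + 47*s^2 + 245*s - 98)

Apply the Laplace transform to the equation.
With L{y''} = s^2 Y - s·y(0) - y'(0) and L{y'} = sY - y(0), with y(0) = 3, y'(0) = 4: the LHS transforms to (s^2 + 5*s - 2)Y - (3*s + 19).
The right side is L{sin(7*t)} = 7/(s^2 + 49).
So (s^2 + 5*s - 2)Y = 7/(s^2 + 49) + (3*s + 19).
Isolate Y and clear denominators.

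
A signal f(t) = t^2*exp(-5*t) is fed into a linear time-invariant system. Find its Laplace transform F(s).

L{e^(-5t)} = 1/(s + 5).
Then apply L{t^2·g(t)} = (-1)^2 d^2/ds^2[G(s)] with G(s) = 1/(s + 5):
differentiating 2 times and applying the sign gives 2/(s + 5)^3.

F(s) = 2/(s + 5)^3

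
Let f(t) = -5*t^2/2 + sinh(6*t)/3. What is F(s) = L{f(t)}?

The transform is linear, so treat each term independently.
(-5/2)·[L{t^2} = 2!/s^3 = 2/s^3]; (1/3)·[L{sinh(6t)} = 6/(s^2 - 36)].

F(s) = 2/(s^2 - 36) - 5/s^3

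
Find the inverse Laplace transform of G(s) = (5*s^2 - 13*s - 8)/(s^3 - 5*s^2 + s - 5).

Factor the denominator: s^3 - 5*s^2 + s - 5 = (s - 5)*(s^2 + 1).
Partial fraction decomposition gives [2/(s - 5)] + [3*s/(s^2 + 1)] + [2/(s^2 + 1)].
Invert each term: 2/(s - 5) ↔ 2e^(5t); 3·s/(s^2 + 1) ↔ 3cos(t); 2·1/(s^2 + 1) ↔ 2sin(t).

2*exp(5*t) + 2*sin(t) + 3*cos(t)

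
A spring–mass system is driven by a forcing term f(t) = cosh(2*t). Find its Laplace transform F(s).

L{cosh(2t)} = s/(s^2 - 4).

F(s) = s/(s^2 - 4)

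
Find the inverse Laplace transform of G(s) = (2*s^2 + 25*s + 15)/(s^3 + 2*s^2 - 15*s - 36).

6*t*exp(-3*t) + 3*exp(4*t) - exp(-3*t)

Factor the denominator: s^3 + 2*s^2 - 15*s - 36 = (s - 4)*(s + 3)^2.
Partial fraction decomposition gives [-1/(s + 3)] + [6/(s + 3)^2] + [3/(s - 4)].
Invert each term: -1/(s + 3) ↔ -e^(-3t); 6/(s + 3)^2 ↔ 6t·e^(-3t); 3/(s - 4) ↔ 3e^(4t).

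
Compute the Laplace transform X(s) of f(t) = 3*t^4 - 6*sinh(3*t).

X(s) = -18/(s^2 - 9) + 72/s^5

By linearity of the Laplace transform, transform each term separately.
(-6)·[L{sinh(3t)} = 3/(s^2 - 9)]; (3)·[L{t^4} = 4!/s^5 = 24/s^5].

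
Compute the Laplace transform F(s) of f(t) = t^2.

F(s) = 2/s^3

L{t^2} = 2!/s^3 = 2/s^3.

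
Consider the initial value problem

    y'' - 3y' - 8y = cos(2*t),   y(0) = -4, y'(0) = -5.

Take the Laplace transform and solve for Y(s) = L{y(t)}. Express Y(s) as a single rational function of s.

Apply the Laplace transform to the equation.
With L{y''} = s^2 Y - s·y(0) - y'(0) and L{y'} = sY - y(0), with y(0) = -4, y'(0) = -5: the LHS transforms to (s^2 - 3*s - 8)Y - (-4*s + 7).
The right side is L{cos(2*t)} = s/(s^2 + 4).
So (s^2 - 3*s - 8)Y = s/(s^2 + 4) + (-4*s + 7).
Solve for Y(s) and write it as one ratio of polynomials.

Y(s) = (-4*s^3 + 7*s^2 - 15*s + 28)/(s^4 - 3*s^3 - 4*s^2 - 12*s - 32)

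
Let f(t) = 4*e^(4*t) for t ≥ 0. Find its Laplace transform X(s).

X(s) = 4/(s - 4)

L{4} = 4/s.
By the first shifting theorem, multiplying by e^(4t) replaces s with s - 4.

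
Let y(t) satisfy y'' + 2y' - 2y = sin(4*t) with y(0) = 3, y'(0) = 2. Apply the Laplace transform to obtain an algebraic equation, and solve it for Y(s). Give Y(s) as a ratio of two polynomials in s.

Y(s) = (3*s^3 + 8*s^2 + 48*s + 132)/(s^4 + 2*s^3 + 14*s^2 + 32*s - 32)

Apply the Laplace transform to the equation.
Using L{y''} = s^2 Y - s·y(0) - y'(0) and L{y'} = sY - y(0), with y(0) = 3, y'(0) = 2, the left side becomes (s^2 + 2*s - 2)Y - (3*s + 8).
The right side is L{sin(4*t)} = 4/(s^2 + 16).
So (s^2 + 2*s - 2)Y = 4/(s^2 + 16) + (3*s + 8).
Isolate Y and clear denominators.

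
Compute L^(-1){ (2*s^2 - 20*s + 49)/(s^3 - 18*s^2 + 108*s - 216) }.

t^2*exp(6*t)/2 + 4*t*exp(6*t) + 2*exp(6*t)

Factor the denominator: s^3 - 18*s^2 + 108*s - 216 = (s - 6)^3.
Partial fraction decomposition gives [2/(s - 6)] + [4/(s - 6)^2] + [(s - 6)^(-3)].
Invert each term: 2/(s - 6) ↔ 2e^(6t); 4/(s - 6)^2 ↔ 4t·e^(6t); 1/(s - 6)^3 ↔ (1/2)t^2·e^(6t).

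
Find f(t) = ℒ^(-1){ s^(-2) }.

Since L{t} = 1!/s^2 = 1/s^2, the inverse is t.

f(t) = t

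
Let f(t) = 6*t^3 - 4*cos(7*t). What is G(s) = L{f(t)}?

By linearity of the Laplace transform, transform each term separately.
(-4)·[L{cos(7t)} = s/(s^2 + 49)]; (6)·[L{t^3} = 3!/s^4 = 6/s^4].

G(s) = -4*s/(s^2 + 49) + 36/s^4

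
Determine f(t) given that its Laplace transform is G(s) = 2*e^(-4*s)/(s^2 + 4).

f(t) = Heaviside(t - 4)*(sin(2*t - 8))

The factor e^(-4s) signals a time shift by c = 4 (second shifting theorem).
L{sin(2t)} = 2/(s^2 + 4), so L^-1{2/(s^2 + 4)} = sin(2*t).
Hence the inverse is u(t - 4) times that function evaluated at t - 4.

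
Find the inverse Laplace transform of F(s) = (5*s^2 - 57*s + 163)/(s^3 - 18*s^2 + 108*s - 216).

t^2*exp(6*t)/2 + 3*t*exp(6*t) + 5*exp(6*t)

Factor the denominator: s^3 - 18*s^2 + 108*s - 216 = (s - 6)^3.
Partial fraction decomposition gives [5/(s - 6)] + [3/(s - 6)^2] + [(s - 6)^(-3)].
Invert each term: 5/(s - 6) ↔ 5e^(6t); 3/(s - 6)^2 ↔ 3t·e^(6t); 1/(s - 6)^3 ↔ (1/2)t^2·e^(6t).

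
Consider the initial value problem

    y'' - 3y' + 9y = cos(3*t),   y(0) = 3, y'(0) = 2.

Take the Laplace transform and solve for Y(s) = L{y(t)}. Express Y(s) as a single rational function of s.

Transform both sides with L{·}.
Using L{y''} = s^2 Y - s·y(0) - y'(0) and L{y'} = sY - y(0), with y(0) = 3, y'(0) = 2, the left side becomes (s^2 - 3*s + 9)Y - (3*s - 7).
The right side is L{cos(3*t)} = s/(s^2 + 9).
So (s^2 - 3*s + 9)Y = s/(s^2 + 9) + (3*s - 7).
Divide through and combine into a single rational function.

Y(s) = (3*s^3 - 7*s^2 + 28*s - 63)/(s^4 - 3*s^3 + 18*s^2 - 27*s + 81)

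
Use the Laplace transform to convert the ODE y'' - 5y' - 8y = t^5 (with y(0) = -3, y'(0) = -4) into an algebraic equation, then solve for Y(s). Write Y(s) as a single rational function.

Y(s) = (-3*s^7 + 11*s^6 + 120)/(s^8 - 5*s^7 - 8*s^6)

Take the Laplace transform of both sides.
With L{y''} = s^2 Y - s·y(0) - y'(0) and L{y'} = sY - y(0), with y(0) = -3, y'(0) = -4: the LHS transforms to (s^2 - 5*s - 8)Y - (-3*s + 11).
The right side is L{t^5} = 120/s^6.
So (s^2 - 5*s - 8)Y = 120/s^6 + (-3*s + 11).
Divide through and combine into a single rational function.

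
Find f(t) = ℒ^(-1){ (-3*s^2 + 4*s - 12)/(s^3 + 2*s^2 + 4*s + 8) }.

Factor the denominator: s^3 + 2*s^2 + 4*s + 8 = (s + 2)*(s^2 + 4).
Partial fraction decomposition gives [-4/(s + 2)] + [s/(s^2 + 4)] + [2/(s^2 + 4)].
Invert each term: -4/(s + 2) ↔ -4e^(-2t); 1·s/(s^2 + 4) ↔ cos(2t); 1·2/(s^2 + 4) ↔ sin(2t).

f(t) = sin(2*t) + cos(2*t) - 4*exp(-2*t)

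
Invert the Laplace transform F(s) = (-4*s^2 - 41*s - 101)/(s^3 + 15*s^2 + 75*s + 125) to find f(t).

f(t) = 2*t^2*exp(-5*t) - t*exp(-5*t) - 4*exp(-5*t)

Factor the denominator: s^3 + 15*s^2 + 75*s + 125 = (s + 5)^3.
Partial fraction decomposition gives [-4/(s + 5)] + [-1/(s + 5)^2] + [4/(s + 5)^3].
Invert each term: -4/(s + 5) ↔ -4e^(-5t); -1/(s + 5)^2 ↔ -t·e^(-5t); 4/(s + 5)^3 ↔ (2)t^2·e^(-5t).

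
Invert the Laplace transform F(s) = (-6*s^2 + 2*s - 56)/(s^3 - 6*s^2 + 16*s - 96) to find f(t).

Factor the denominator: s^3 - 6*s^2 + 16*s - 96 = (s - 6)*(s^2 + 16).
Partial fraction decomposition gives [-5/(s - 6)] + [-s/(s^2 + 16)] + [-4/(s^2 + 16)].
Invert each term: -5/(s - 6) ↔ -5e^(6t); -1·s/(s^2 + 16) ↔ -cos(4t); -1·4/(s^2 + 16) ↔ -sin(4t).

f(t) = -5*exp(6*t) - sin(4*t) - cos(4*t)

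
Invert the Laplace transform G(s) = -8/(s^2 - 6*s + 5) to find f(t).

Rewrite the denominator: s^2 - 6*s + 5 = (s - 3)^2 - 4.
The form in (s - 3) signals a first-shifting-theorem factor e^(3t).
Since L{sinh(2t)} = 2/(s^2 - 4), the inverse is exp(3*t)*sinh(2*t), scaled by -4.

f(t) = -4*exp(3*t)*sinh(2*t)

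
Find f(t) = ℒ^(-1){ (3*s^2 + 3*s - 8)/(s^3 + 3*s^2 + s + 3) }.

f(t) = -3*sin(t) + 2*cos(t) + exp(-3*t)

Factor the denominator: s^3 + 3*s^2 + s + 3 = (s + 3)*(s^2 + 1).
Partial fraction decomposition gives [1/(s + 3)] + [2*s/(s^2 + 1)] + [-3/(s^2 + 1)].
Invert each term: 1/(s + 3) ↔ e^(-3t); 2·s/(s^2 + 1) ↔ 2cos(t); -3·1/(s^2 + 1) ↔ -3sin(t).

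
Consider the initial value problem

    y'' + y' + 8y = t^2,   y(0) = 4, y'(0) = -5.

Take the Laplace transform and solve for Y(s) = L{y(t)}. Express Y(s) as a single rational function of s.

Y(s) = (4*s^4 - s^3 + 2)/(s^5 + s^4 + 8*s^3)

Transform both sides with L{·}.
With L{y''} = s^2 Y - s·y(0) - y'(0) and L{y'} = sY - y(0), with y(0) = 4, y'(0) = -5: the LHS transforms to (s^2 + s + 8)Y - (4*s - 1).
The right side is L{t^2} = 2/s^3.
So (s^2 + s + 8)Y = 2/s^3 + (4*s - 1).
Divide through and combine into a single rational function.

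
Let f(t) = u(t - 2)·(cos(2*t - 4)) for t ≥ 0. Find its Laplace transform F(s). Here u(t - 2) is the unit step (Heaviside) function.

F(s) = s*exp(-2*s)/(s^2 + 4)

By the second shifting theorem, L{u(t - c)·g(t - c)} = e^(-cs)·G(s) with c = 2 and G(s) = L{g(t)}.
L{cos(2t)} = s/(s^2 + 4).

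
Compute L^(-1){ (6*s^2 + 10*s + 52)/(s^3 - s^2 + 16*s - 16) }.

Factor the denominator: s^3 - s^2 + 16*s - 16 = (s - 1)*(s^2 + 16).
Partial fraction decomposition gives [4/(s - 1)] + [2*s/(s^2 + 16)] + [12/(s^2 + 16)].
Invert each term: 4/(s - 1) ↔ 4e^(t); 2·s/(s^2 + 16) ↔ 2cos(4t); 3·4/(s^2 + 16) ↔ 3sin(4t).

4*exp(t) + 3*sin(4*t) + 2*cos(4*t)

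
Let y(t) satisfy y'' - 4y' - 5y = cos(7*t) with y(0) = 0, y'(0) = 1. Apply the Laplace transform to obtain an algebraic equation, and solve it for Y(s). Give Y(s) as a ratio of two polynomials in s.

Transform both sides with L{·}.
With L{y''} = s^2 Y - s·y(0) - y'(0) and L{y'} = sY - y(0), with y(0) = 0, y'(0) = 1: the LHS transforms to (s^2 - 4*s - 5)Y - (1).
The right side is L{cos(7*t)} = s/(s^2 + 49).
So (s^2 - 4*s - 5)Y = s/(s^2 + 49) + (1).
Isolate Y and clear denominators.

Y(s) = (s^2 + s + 49)/(s^4 - 4*s^3 + 44*s^2 - 196*s - 245)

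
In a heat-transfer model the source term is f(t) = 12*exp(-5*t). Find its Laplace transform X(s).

L{12} = 12/s.
By the first shifting theorem, multiplying by e^(-5t) replaces s with s + 5.

X(s) = 12/(s + 5)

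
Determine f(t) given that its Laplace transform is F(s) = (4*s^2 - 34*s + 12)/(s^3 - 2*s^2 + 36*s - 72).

f(t) = -exp(2*t) - 4*sin(6*t) + 5*cos(6*t)

Factor the denominator: s^3 - 2*s^2 + 36*s - 72 = (s - 2)*(s^2 + 36).
Partial fraction decomposition gives [-1/(s - 2)] + [5*s/(s^2 + 36)] + [-24/(s^2 + 36)].
Invert each term: -1/(s - 2) ↔ -e^(2t); 5·s/(s^2 + 36) ↔ 5cos(6t); -4·6/(s^2 + 36) ↔ -4sin(6t).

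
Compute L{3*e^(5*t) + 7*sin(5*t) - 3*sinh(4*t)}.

35/(s^2 + 25) - 12/(s^2 - 16) + 3/(s - 5)

The transform is linear, so treat each term independently.
(7)·[L{sin(5t)} = 5/(s^2 + 25)]; (-3)·[L{sinh(4t)} = 4/(s^2 - 16)]; (3)·[L{e^(5t)} = 1/(s - 5)].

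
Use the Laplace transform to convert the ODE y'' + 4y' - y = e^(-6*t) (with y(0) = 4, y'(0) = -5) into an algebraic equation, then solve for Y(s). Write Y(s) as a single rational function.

Y(s) = (4*s^2 + 35*s + 67)/(s^3 + 10*s^2 + 23*s - 6)

Laplace-transform each side.
Using L{y''} = s^2 Y - s·y(0) - y'(0) and L{y'} = sY - y(0), with y(0) = 4, y'(0) = -5, the left side becomes (s^2 + 4*s - 1)Y - (4*s + 11).
The right side is L{e^(-6*t)} = 1/(s + 6).
So (s^2 + 4*s - 1)Y = 1/(s + 6) + (4*s + 11).
Solve for Y(s) and write it as one ratio of polynomials.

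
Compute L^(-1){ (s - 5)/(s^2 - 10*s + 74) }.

exp(5*t)*cos(7*t)

Rewrite the denominator: s^2 - 10*s + 74 = (s - 5)^2 + 49.
The form in (s - 5) signals a first-shifting-theorem factor e^(5t).
Since L{cos(7t)} = s/(s^2 + 49), the inverse is exp(5*t)*cos(7*t).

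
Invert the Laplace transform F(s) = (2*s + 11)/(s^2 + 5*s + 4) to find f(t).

Factor the denominator: s^2 + 5*s + 4 = (s + 1)*(s + 4).
Partial fraction decomposition gives [-1/(s + 4)] + [3/(s + 1)].
Invert each term: -1/(s + 4) ↔ -e^(-4t); 3/(s + 1) ↔ 3e^(-t).

f(t) = 3*exp(-t) - exp(-4*t)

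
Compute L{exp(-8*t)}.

L{e^(-8t)} = 1/(s + 8).

1/(s + 8)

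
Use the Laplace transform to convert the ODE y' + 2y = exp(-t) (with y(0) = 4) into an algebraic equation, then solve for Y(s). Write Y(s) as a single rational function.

Y(s) = (4*s + 5)/(s^2 + 3*s + 2)

Take the Laplace transform of both sides.
With L{y'} = sY - y(0) = sY - 4: the LHS transforms to (s + 2)Y - (4).
The right side is L{exp(-t)} = 1/(s + 1).
So (s + 2)Y = 1/(s + 1) + (4).
Solve for Y(s) and write it as one ratio of polynomials.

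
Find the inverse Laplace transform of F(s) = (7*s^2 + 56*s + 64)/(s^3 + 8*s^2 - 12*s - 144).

2*t*exp(-6*t) + 4*exp(4*t) + 3*exp(-6*t)

Factor the denominator: s^3 + 8*s^2 - 12*s - 144 = (s - 4)*(s + 6)^2.
Partial fraction decomposition gives [3/(s + 6)] + [2/(s + 6)^2] + [4/(s - 4)].
Invert each term: 3/(s + 6) ↔ 3e^(-6t); 2/(s + 6)^2 ↔ 2t·e^(-6t); 4/(s - 4) ↔ 4e^(4t).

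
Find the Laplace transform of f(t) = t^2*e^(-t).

L{e^(-t)} = 1/(s + 1).
Then apply L{t^2·g(t)} = (-1)^2 d^2/ds^2[G(s)] with G(s) = 1/(s + 1):
differentiating 2 times and applying the sign gives 2/(s + 1)^3.

2/(s + 1)^3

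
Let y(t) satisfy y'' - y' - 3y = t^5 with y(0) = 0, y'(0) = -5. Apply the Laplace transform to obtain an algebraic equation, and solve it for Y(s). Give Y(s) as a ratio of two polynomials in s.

Y(s) = (-5*s^6 + 120)/(s^8 - s^7 - 3*s^6)

Take the Laplace transform of both sides.
With L{y''} = s^2 Y - s·y(0) - y'(0) and L{y'} = sY - y(0), with y(0) = 0, y'(0) = -5: the LHS transforms to (s^2 - s - 3)Y - (-5).
The right side is L{t^5} = 120/s^6.
So (s^2 - s - 3)Y = 120/s^6 + (-5).
Isolate Y and clear denominators.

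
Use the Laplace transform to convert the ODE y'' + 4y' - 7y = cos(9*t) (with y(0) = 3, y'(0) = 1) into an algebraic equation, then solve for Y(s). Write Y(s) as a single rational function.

Y(s) = (3*s^3 + 13*s^2 + 244*s + 1053)/(s^4 + 4*s^3 + 74*s^2 + 324*s - 567)

Transform both sides with L{·}.
Using L{y''} = s^2 Y - s·y(0) - y'(0) and L{y'} = sY - y(0), with y(0) = 3, y'(0) = 1, the left side becomes (s^2 + 4*s - 7)Y - (3*s + 13).
The right side is L{cos(9*t)} = s/(s^2 + 81).
So (s^2 + 4*s - 7)Y = s/(s^2 + 81) + (3*s + 13).
Isolate Y and clear denominators.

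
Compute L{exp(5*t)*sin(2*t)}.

L{sin(2t)} = 2/(s^2 + 4).
By the first shifting theorem, multiplying by e^(5t) replaces s with s - 5.

2/((s - 5)^2 + 4)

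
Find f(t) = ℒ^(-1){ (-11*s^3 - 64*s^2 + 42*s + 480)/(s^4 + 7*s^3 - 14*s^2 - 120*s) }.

f(t) = -3*exp(4*t) - 4 + exp(-5*t) - 5*exp(-6*t)

Factor the denominator: s^4 + 7*s^3 - 14*s^2 - 120*s = s*(s - 4)*(s + 5)*(s + 6).
Partial fraction decomposition gives [1/(s + 5)] + [-4/s] + [-3/(s - 4)] + [-5/(s + 6)].
Invert each term: 1/(s + 5) ↔ e^(-5t); -4/(s - 0) ↔ -4e^(0t); -3/(s - 4) ↔ -3e^(4t); -5/(s + 6) ↔ -5e^(-6t).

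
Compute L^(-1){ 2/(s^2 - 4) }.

Since L{sinh(2t)} = 2/(s^2 - 4), the inverse is sinh(2*t).

sinh(2*t)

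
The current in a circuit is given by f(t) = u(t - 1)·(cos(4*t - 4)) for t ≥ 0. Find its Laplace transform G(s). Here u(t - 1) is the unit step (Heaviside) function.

G(s) = s*exp(-s)/(s^2 + 16)

By the second shifting theorem, L{u(t - c)·g(t - c)} = e^(-cs)·H(s) with c = 1 and H(s) = L{g(t)}.
L{cos(4t)} = s/(s^2 + 16).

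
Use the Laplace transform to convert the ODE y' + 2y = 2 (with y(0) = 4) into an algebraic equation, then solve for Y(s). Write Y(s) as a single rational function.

Y(s) = (4*s + 2)/(s^2 + 2*s)

Take the Laplace transform of both sides.
Using L{y'} = sY - y(0) = sY - 4, the left side becomes (s + 2)Y - (4).
The right side is L{2} = 2/s.
So (s + 2)Y = 2/s + (4).
Solve for Y(s) and write it as one ratio of polynomials.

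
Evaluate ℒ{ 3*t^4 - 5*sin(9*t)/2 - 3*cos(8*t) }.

-3*s/(s^2 + 64) - 45/(2*(s^2 + 81)) + 72/s^5

The transform is linear, so treat each term independently.
(-5/2)·[L{sin(9t)} = 9/(s^2 + 81)]; (3)·[L{t^4} = 4!/s^5 = 24/s^5]; (-3)·[L{cos(8t)} = s/(s^2 + 64)].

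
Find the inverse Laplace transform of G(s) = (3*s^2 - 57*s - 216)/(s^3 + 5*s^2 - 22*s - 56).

Factor the denominator: s^3 + 5*s^2 - 22*s - 56 = (s - 4)*(s + 2)*(s + 7).
Partial fraction decomposition gives [6/(s + 7)] + [3/(s + 2)] + [-6/(s - 4)].
Invert each term: 6/(s + 7) ↔ 6e^(-7t); 3/(s + 2) ↔ 3e^(-2t); -6/(s - 4) ↔ -6e^(4t).

-6*exp(4*t) + 3*exp(-2*t) + 6*exp(-7*t)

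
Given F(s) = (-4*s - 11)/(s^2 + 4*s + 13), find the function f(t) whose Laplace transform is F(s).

f(t) = -exp(-2*t)*sin(3*t) - 4*exp(-2*t)*cos(3*t)

Complete the square in the denominator: s^2 + 4*s + 13 = (s + 2)^2 + 3^2.
Split the numerator to match: -4*s - 11 = -4·(s + 2) - 1·3.
Invert each term: -4·(s + 2)/((s + 2)^2 + 9) ↔ -4e^(-2t)cos(3t); -1·3/((s + 2)^2 + 9) ↔ -e^(-2t)sin(3t).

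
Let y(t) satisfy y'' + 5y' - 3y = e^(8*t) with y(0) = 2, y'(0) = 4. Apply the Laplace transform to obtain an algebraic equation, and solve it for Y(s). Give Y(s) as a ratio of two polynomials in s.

Y(s) = (2*s^2 - 2*s - 111)/(s^3 - 3*s^2 - 43*s + 24)

Take the Laplace transform of both sides.
The derivative rules (L{y''} = s^2 Y - s·y(0) - y'(0) and L{y'} = sY - y(0), with y(0) = 2, y'(0) = 4) turn the left side into (s^2 + 5*s - 3)Y - (2*s + 14).
The right side is L{e^(8*t)} = 1/(s - 8).
So (s^2 + 5*s - 3)Y = 1/(s - 8) + (2*s + 14).
Isolate Y and clear denominators.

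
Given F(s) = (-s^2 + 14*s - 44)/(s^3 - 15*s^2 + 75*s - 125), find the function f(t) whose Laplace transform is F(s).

f(t) = t^2*exp(5*t)/2 + 4*t*exp(5*t) - exp(5*t)

Factor the denominator: s^3 - 15*s^2 + 75*s - 125 = (s - 5)^3.
Partial fraction decomposition gives [-1/(s - 5)] + [4/(s - 5)^2] + [(s - 5)^(-3)].
Invert each term: -1/(s - 5) ↔ -e^(5t); 4/(s - 5)^2 ↔ 4t·e^(5t); 1/(s - 5)^3 ↔ (1/2)t^2·e^(5t).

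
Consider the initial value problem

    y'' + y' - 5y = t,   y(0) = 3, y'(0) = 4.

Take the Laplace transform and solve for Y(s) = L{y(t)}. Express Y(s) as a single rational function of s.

Y(s) = (3*s^3 + 7*s^2 + 1)/(s^4 + s^3 - 5*s^2)

Take the Laplace transform of both sides.
Using L{y''} = s^2 Y - s·y(0) - y'(0) and L{y'} = sY - y(0), with y(0) = 3, y'(0) = 4, the left side becomes (s^2 + s - 5)Y - (3*s + 7).
The right side is L{t} = s^(-2).
So (s^2 + s - 5)Y = s^(-2) + (3*s + 7).
Isolate Y and clear denominators.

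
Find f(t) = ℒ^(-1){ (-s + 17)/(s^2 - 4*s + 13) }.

f(t) = 5*exp(2*t)*sin(3*t) - exp(2*t)*cos(3*t)

Complete the square in the denominator: s^2 - 4*s + 13 = (s - 2)^2 + 3^2.
Split the numerator to match: -s + 17 = -1·(s - 2) + 5·3.
Invert each term: -1·(s - 2)/((s - 2)^2 + 9) ↔ -e^(2t)cos(3t); 5·3/((s - 2)^2 + 9) ↔ 5e^(2t)sin(3t).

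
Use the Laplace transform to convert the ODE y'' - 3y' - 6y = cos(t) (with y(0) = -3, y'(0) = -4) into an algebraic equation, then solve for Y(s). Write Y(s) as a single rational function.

Y(s) = (-3*s^3 + 5*s^2 - 2*s + 5)/(s^4 - 3*s^3 - 5*s^2 - 3*s - 6)

Laplace-transform each side.
With L{y''} = s^2 Y - s·y(0) - y'(0) and L{y'} = sY - y(0), with y(0) = -3, y'(0) = -4: the LHS transforms to (s^2 - 3*s - 6)Y - (-3*s + 5).
The right side is L{cos(t)} = s/(s^2 + 1).
So (s^2 - 3*s - 6)Y = s/(s^2 + 1) + (-3*s + 5).
Divide through and combine into a single rational function.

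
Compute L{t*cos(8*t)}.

(s - 8)*(s + 8)/(s^2 + 64)^2

L{cos(8t)} = s/(s^2 + 64).
Then apply L{t·g(t)} = -d/ds[G(s)] with G(s) = s/(s^2 + 64):
differentiating 1 time and applying the sign gives (s - 8)*(s + 8)/(s^2 + 64)^2.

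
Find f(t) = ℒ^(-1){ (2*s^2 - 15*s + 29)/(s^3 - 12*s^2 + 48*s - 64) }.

Factor the denominator: s^3 - 12*s^2 + 48*s - 64 = (s - 4)^3.
Partial fraction decomposition gives [2/(s - 4)] + [(s - 4)^(-2)] + [(s - 4)^(-3)].
Invert each term: 2/(s - 4) ↔ 2e^(4t); 1/(s - 4)^2 ↔ t·e^(4t); 1/(s - 4)^3 ↔ (1/2)t^2·e^(4t).

f(t) = t^2*exp(4*t)/2 + t*exp(4*t) + 2*exp(4*t)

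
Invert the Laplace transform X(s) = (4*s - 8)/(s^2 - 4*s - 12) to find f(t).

Factor the denominator: s^2 - 4*s - 12 = (s - 6)*(s + 2).
Partial fraction decomposition gives [2/(s + 2)] + [2/(s - 6)].
Invert each term: 2/(s + 2) ↔ 2e^(-2t); 2/(s - 6) ↔ 2e^(6t).

f(t) = 2*exp(6*t) + 2*exp(-2*t)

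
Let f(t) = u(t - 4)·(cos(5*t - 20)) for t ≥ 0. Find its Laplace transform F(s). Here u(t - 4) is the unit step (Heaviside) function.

By the second shifting theorem, L{u(t - c)·g(t - c)} = e^(-cs)·G(s) with c = 4 and G(s) = L{g(t)}.
L{cos(5t)} = s/(s^2 + 25).

F(s) = s*exp(-4*s)/(s^2 + 25)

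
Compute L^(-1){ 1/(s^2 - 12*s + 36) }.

t*exp(6*t)

Rewrite the denominator: s^2 - 12*s + 36 = (s - 6)^2.
The form in (s - 6) signals a first-shifting-theorem factor e^(6t).
Since L{t} = 1!/s^2 = 1/s^2, the inverse is t*e^(6*t).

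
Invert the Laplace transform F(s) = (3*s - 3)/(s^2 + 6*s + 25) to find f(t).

Complete the square in the denominator: s^2 + 6*s + 25 = (s + 3)^2 + 4^2.
Split the numerator to match: 3*s - 3 = 3·(s + 3) - 3·4.
Invert each term: 3·(s + 3)/((s + 3)^2 + 16) ↔ 3e^(-3t)cos(4t); -3·4/((s + 3)^2 + 16) ↔ -3e^(-3t)sin(4t).

f(t) = -3*exp(-3*t)*sin(4*t) + 3*exp(-3*t)*cos(4*t)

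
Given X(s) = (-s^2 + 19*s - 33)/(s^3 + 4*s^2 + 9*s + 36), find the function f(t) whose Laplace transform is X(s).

f(t) = sin(3*t) + 4*cos(3*t) - 5*exp(-4*t)

Factor the denominator: s^3 + 4*s^2 + 9*s + 36 = (s + 4)*(s^2 + 9).
Partial fraction decomposition gives [-5/(s + 4)] + [4*s/(s^2 + 9)] + [3/(s^2 + 9)].
Invert each term: -5/(s + 4) ↔ -5e^(-4t); 4·s/(s^2 + 9) ↔ 4cos(3t); 1·3/(s^2 + 9) ↔ sin(3t).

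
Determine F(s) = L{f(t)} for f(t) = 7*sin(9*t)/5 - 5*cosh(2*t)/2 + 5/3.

F(s) = -5*s/(2*(s^2 - 4)) + 63/(5*(s^2 + 81)) + 5/(3*s)

The transform is linear, so treat each term independently.
L{5/3} = (5/3)/s; (7/5)·[L{sin(9t)} = 9/(s^2 + 81)]; (-5/2)·[L{cosh(2t)} = s/(s^2 - 4)].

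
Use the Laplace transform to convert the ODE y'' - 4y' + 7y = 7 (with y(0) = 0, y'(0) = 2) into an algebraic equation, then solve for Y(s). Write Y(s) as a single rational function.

Apply the Laplace transform to the equation.
Using L{y''} = s^2 Y - s·y(0) - y'(0) and L{y'} = sY - y(0), with y(0) = 0, y'(0) = 2, the left side becomes (s^2 - 4*s + 7)Y - (2).
The right side is L{7} = 7/s.
So (s^2 - 4*s + 7)Y = 7/s + (2).
Divide through and combine into a single rational function.

Y(s) = (2*s + 7)/(s^3 - 4*s^2 + 7*s)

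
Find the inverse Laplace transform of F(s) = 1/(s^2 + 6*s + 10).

Rewrite the denominator: s^2 + 6*s + 10 = (s + 3)^2 + 1.
The form in (s + 3) signals a first-shifting-theorem factor e^(-3t).
Since L{sin(t)} = 1/(s^2 + 1), the inverse is exp(-3*t)*sin(t).

exp(-3*t)*sin(t)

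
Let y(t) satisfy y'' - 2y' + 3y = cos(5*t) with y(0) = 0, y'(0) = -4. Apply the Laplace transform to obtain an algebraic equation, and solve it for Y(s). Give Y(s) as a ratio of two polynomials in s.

Y(s) = (-4*s^2 + s - 100)/(s^4 - 2*s^3 + 28*s^2 - 50*s + 75)

Laplace-transform each side.
Using L{y''} = s^2 Y - s·y(0) - y'(0) and L{y'} = sY - y(0), with y(0) = 0, y'(0) = -4, the left side becomes (s^2 - 2*s + 3)Y - (-4).
The right side is L{cos(5*t)} = s/(s^2 + 25).
So (s^2 - 2*s + 3)Y = s/(s^2 + 25) + (-4).
Solve for Y(s) and write it as one ratio of polynomials.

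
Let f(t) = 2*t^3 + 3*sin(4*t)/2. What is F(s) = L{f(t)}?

Apply the Laplace transform termwise.
(3/2)·[L{sin(4t)} = 4/(s^2 + 16)]; (2)·[L{t^3} = 3!/s^4 = 6/s^4].

F(s) = 6/(s^2 + 16) + 12/s^4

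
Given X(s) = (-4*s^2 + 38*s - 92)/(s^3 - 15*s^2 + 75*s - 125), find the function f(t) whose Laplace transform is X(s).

Factor the denominator: s^3 - 15*s^2 + 75*s - 125 = (s - 5)^3.
Partial fraction decomposition gives [-4/(s - 5)] + [-2/(s - 5)^2] + [-2/(s - 5)^3].
Invert each term: -4/(s - 5) ↔ -4e^(5t); -2/(s - 5)^2 ↔ -2t·e^(5t); -2/(s - 5)^3 ↔ (-1)t^2·e^(5t).

f(t) = -t^2*exp(5*t) - 2*t*exp(5*t) - 4*exp(5*t)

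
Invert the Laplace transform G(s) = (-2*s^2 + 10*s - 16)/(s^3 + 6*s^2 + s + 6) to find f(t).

Factor the denominator: s^3 + 6*s^2 + s + 6 = (s + 6)*(s^2 + 1).
Partial fraction decomposition gives [-4/(s + 6)] + [2*s/(s^2 + 1)] + [-2/(s^2 + 1)].
Invert each term: -4/(s + 6) ↔ -4e^(-6t); 2·s/(s^2 + 1) ↔ 2cos(t); -2·1/(s^2 + 1) ↔ -2sin(t).

f(t) = -2*sin(t) + 2*cos(t) - 4*exp(-6*t)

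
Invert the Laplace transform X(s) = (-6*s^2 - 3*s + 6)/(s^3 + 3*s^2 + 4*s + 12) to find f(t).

f(t) = 3*sin(2*t) - 3*cos(2*t) - 3*exp(-3*t)

Factor the denominator: s^3 + 3*s^2 + 4*s + 12 = (s + 3)*(s^2 + 4).
Partial fraction decomposition gives [-3/(s + 3)] + [-3*s/(s^2 + 4)] + [6/(s^2 + 4)].
Invert each term: -3/(s + 3) ↔ -3e^(-3t); -3·s/(s^2 + 4) ↔ -3cos(2t); 3·2/(s^2 + 4) ↔ 3sin(2t).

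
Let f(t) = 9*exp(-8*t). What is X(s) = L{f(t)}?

L{9} = 9/s.
By the first shifting theorem, multiplying by e^(-8t) replaces s with s + 8.

X(s) = 9/(s + 8)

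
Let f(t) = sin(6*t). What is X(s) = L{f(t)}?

X(s) = 6/(s^2 + 36)

L{sin(6t)} = 6/(s^2 + 36).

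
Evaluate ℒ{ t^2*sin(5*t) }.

L{sin(5t)} = 5/(s^2 + 25).
Then apply L{t^2·g(t)} = (-1)^2 d^2/ds^2[H(s)] with H(s) = 5/(s^2 + 25):
differentiating 2 times and applying the sign gives 10*(3*s^2 - 25)/(s^2 + 25)^3.

10*(3*s^2 - 25)/(s^2 + 25)^3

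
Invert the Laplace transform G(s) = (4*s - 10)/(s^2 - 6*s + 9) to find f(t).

f(t) = 2*t*exp(3*t) + 4*exp(3*t)

Factor the denominator: s^2 - 6*s + 9 = (s - 3)^2.
Partial fraction decomposition gives [4/(s - 3)] + [2/(s - 3)^2].
Invert each term: 4/(s - 3) ↔ 4e^(3t); 2/(s - 3)^2 ↔ 2t·e^(3t).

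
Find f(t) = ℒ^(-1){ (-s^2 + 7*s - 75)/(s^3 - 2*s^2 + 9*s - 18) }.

f(t) = -5*exp(2*t) + 5*sin(3*t) + 4*cos(3*t)

Factor the denominator: s^3 - 2*s^2 + 9*s - 18 = (s - 2)*(s^2 + 9).
Partial fraction decomposition gives [-5/(s - 2)] + [4*s/(s^2 + 9)] + [15/(s^2 + 9)].
Invert each term: -5/(s - 2) ↔ -5e^(2t); 4·s/(s^2 + 9) ↔ 4cos(3t); 5·3/(s^2 + 9) ↔ 5sin(3t).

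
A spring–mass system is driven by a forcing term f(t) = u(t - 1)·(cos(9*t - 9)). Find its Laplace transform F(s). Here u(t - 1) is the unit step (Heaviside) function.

F(s) = s*exp(-s)/(s^2 + 81)

By the second shifting theorem, L{u(t - c)·g(t - c)} = e^(-cs)·G(s) with c = 1 and G(s) = L{g(t)}.
L{cos(9t)} = s/(s^2 + 81).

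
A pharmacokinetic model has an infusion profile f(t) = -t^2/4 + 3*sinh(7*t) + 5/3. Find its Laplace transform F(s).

The transform is linear, so treat each term independently.
(3)·[L{sinh(7t)} = 7/(s^2 - 49)]; L{5/3} = (5/3)/s; (-1/4)·[L{t^2} = 2!/s^3 = 2/s^3].

F(s) = 21/(s^2 - 49) + 5/(3*s) - 1/(2*s^3)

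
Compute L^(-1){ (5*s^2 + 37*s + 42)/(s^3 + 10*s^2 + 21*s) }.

Factor the denominator: s^3 + 10*s^2 + 21*s = s*(s + 3)*(s + 7).
Partial fraction decomposition gives [2/s] + [2/(s + 3)] + [1/(s + 7)].
Invert each term: 2/(s - 0) ↔ 2e^(0t); 2/(s + 3) ↔ 2e^(-3t); 1/(s + 7) ↔ e^(-7t).

2 + 2*exp(-3*t) + exp(-7*t)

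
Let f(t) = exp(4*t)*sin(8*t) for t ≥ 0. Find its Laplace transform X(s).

L{sin(8t)} = 8/(s^2 + 64).
By the first shifting theorem, multiplying by e^(4t) replaces s with s - 4.

X(s) = 8/((s - 4)^2 + 64)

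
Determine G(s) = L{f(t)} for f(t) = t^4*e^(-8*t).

L{t^4} = 4!/s^5 = 24/s^5.
By the first shifting theorem, multiplying by e^(-8t) replaces s with s + 8.

G(s) = 24/(s + 8)^5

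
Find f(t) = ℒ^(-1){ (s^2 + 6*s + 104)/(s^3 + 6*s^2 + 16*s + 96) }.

f(t) = 3*sin(4*t) - cos(4*t) + 2*exp(-6*t)

Factor the denominator: s^3 + 6*s^2 + 16*s + 96 = (s + 6)*(s^2 + 16).
Partial fraction decomposition gives [2/(s + 6)] + [-s/(s^2 + 16)] + [12/(s^2 + 16)].
Invert each term: 2/(s + 6) ↔ 2e^(-6t); -1·s/(s^2 + 16) ↔ -cos(4t); 3·4/(s^2 + 16) ↔ 3sin(4t).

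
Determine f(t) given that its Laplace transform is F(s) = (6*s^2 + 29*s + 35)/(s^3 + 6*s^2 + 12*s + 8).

Factor the denominator: s^3 + 6*s^2 + 12*s + 8 = (s + 2)^3.
Partial fraction decomposition gives [6/(s + 2)] + [5/(s + 2)^2] + [(s + 2)^(-3)].
Invert each term: 6/(s + 2) ↔ 6e^(-2t); 5/(s + 2)^2 ↔ 5t·e^(-2t); 1/(s + 2)^3 ↔ (1/2)t^2·e^(-2t).

f(t) = t^2*exp(-2*t)/2 + 5*t*exp(-2*t) + 6*exp(-2*t)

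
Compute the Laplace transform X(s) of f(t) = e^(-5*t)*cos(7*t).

X(s) = (s + 5)/((s + 5)^2 + 49)

L{cos(7t)} = s/(s^2 + 49).
By the first shifting theorem, multiplying by e^(-5t) replaces s with s + 5.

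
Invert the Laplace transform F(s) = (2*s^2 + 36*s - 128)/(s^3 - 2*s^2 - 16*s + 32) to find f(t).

Factor the denominator: s^3 - 2*s^2 - 16*s + 32 = (s - 4)*(s - 2)*(s + 4).
Partial fraction decomposition gives [4/(s - 2)] + [3/(s - 4)] + [-5/(s + 4)].
Invert each term: 4/(s - 2) ↔ 4e^(2t); 3/(s - 4) ↔ 3e^(4t); -5/(s + 4) ↔ -5e^(-4t).

f(t) = 3*exp(4*t) + 4*exp(2*t) - 5*exp(-4*t)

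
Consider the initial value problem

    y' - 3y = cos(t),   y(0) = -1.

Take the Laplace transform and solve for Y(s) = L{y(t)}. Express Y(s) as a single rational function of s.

Y(s) = (-s^2 + s - 1)/(s^3 - 3*s^2 + s - 3)

Laplace-transform each side.
The derivative rules (L{y'} = sY - y(0) = sY - (-1)) turn the left side into (s - 3)Y - (-1).
The right side is L{cos(t)} = s/(s^2 + 1).
So (s - 3)Y = s/(s^2 + 1) + (-1).
Solve for Y(s) and write it as one ratio of polynomials.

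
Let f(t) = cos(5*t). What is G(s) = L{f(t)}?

G(s) = s/(s^2 + 25)

L{cos(5t)} = s/(s^2 + 25).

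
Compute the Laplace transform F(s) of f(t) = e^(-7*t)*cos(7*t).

L{cos(7t)} = s/(s^2 + 49).
By the first shifting theorem, multiplying by e^(-7t) replaces s with s + 7.

F(s) = (s + 7)/((s + 7)^2 + 49)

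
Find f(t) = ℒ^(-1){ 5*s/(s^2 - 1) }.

Since L{cosh(t)} = s/(s^2 - 1), the inverse is cosh(t), scaled by 5.

f(t) = 5*cosh(t)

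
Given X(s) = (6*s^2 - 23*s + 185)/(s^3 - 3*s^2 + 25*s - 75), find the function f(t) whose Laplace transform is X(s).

f(t) = 5*exp(3*t) - 4*sin(5*t) + cos(5*t)

Factor the denominator: s^3 - 3*s^2 + 25*s - 75 = (s - 3)*(s^2 + 25).
Partial fraction decomposition gives [5/(s - 3)] + [s/(s^2 + 25)] + [-20/(s^2 + 25)].
Invert each term: 5/(s - 3) ↔ 5e^(3t); 1·s/(s^2 + 25) ↔ cos(5t); -4·5/(s^2 + 25) ↔ -4sin(5t).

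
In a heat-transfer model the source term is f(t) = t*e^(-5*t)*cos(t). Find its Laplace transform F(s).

L{cos(t)} = s/(s^2 + 1).
Multiplying by e^(-5t) shifts s → s + 5, so L{e^(-5*t)*cos(t)} = (s + 5)/((s + 5)^2 + 1).
Then apply L{t·g(t)} = -d/ds[G(s)] with G(s) = (s + 5)/((s + 5)^2 + 1):
differentiating 1 time and applying the sign gives (s + 4)*(s + 6)/(s^2 + 10*s + 26)^2.

F(s) = (s + 4)*(s + 6)/(s^2 + 10*s + 26)^2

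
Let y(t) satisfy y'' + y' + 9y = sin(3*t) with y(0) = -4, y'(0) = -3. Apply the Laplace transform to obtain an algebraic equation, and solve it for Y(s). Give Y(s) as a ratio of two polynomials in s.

Take the Laplace transform of both sides.
Using L{y''} = s^2 Y - s·y(0) - y'(0) and L{y'} = sY - y(0), with y(0) = -4, y'(0) = -3, the left side becomes (s^2 + s + 9)Y - (-4*s - 7).
The right side is L{sin(3*t)} = 3/(s^2 + 9).
So (s^2 + s + 9)Y = 3/(s^2 + 9) + (-4*s - 7).
Isolate Y and clear denominators.

Y(s) = (-4*s^3 - 7*s^2 - 36*s - 60)/(s^4 + s^3 + 18*s^2 + 9*s + 81)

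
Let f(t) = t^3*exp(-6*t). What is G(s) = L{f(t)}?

L{t^3} = 3!/s^4 = 6/s^4.
By the first shifting theorem, multiplying by e^(-6t) replaces s with s + 6.

G(s) = 6/(s + 6)^4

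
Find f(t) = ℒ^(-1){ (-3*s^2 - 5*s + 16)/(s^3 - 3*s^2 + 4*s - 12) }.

Factor the denominator: s^3 - 3*s^2 + 4*s - 12 = (s - 3)*(s^2 + 4).
Partial fraction decomposition gives [-2/(s - 3)] + [-s/(s^2 + 4)] + [-8/(s^2 + 4)].
Invert each term: -2/(s - 3) ↔ -2e^(3t); -1·s/(s^2 + 4) ↔ -cos(2t); -4·2/(s^2 + 4) ↔ -4sin(2t).

f(t) = -2*exp(3*t) - 4*sin(2*t) - cos(2*t)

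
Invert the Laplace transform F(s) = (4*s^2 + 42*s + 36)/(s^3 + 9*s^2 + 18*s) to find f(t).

Factor the denominator: s^3 + 9*s^2 + 18*s = s*(s + 3)*(s + 6).
Partial fraction decomposition gives [6/(s + 3)] + [2/s] + [-4/(s + 6)].
Invert each term: 6/(s + 3) ↔ 6e^(-3t); 2/(s - 0) ↔ 2e^(0t); -4/(s + 6) ↔ -4e^(-6t).

f(t) = 2 + 6*exp(-3*t) - 4*exp(-6*t)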